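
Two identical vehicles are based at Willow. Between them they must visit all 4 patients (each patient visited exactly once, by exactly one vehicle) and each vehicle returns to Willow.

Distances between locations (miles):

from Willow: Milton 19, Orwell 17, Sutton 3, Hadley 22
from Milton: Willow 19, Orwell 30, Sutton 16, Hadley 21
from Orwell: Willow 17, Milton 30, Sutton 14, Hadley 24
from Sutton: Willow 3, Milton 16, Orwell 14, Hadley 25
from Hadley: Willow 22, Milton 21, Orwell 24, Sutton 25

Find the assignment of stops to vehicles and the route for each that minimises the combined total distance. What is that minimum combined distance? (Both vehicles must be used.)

There are 2^3 − 1 = 7 ways to divide the 4 stops into two non-empty groups. For each, the best each vehicle can do is its own shortest tour through its group:
  {Milton} + {Orwell, Sutton, Hadley}: 38 + 63 = 101
  {Orwell} + {Milton, Sutton, Hadley}: 34 + 62 = 96
  {Milton, Orwell} + {Sutton, Hadley}: 66 + 50 = 116
  {Sutton} + {Milton, Orwell, Hadley}: 6 + 81 = 87
  {Milton, Sutton} + {Orwell, Hadley}: 38 + 63 = 101
  {Orwell, Sutton} + {Milton, Hadley}: 34 + 62 = 96
  … (7 splits in total)
Best: vehicle 1 Willow → Sutton → Willow = 6; vehicle 2 Willow → Milton → Hadley → Orwell → Willow = 81; combined 87.

87 miles — the smallest possible combined total.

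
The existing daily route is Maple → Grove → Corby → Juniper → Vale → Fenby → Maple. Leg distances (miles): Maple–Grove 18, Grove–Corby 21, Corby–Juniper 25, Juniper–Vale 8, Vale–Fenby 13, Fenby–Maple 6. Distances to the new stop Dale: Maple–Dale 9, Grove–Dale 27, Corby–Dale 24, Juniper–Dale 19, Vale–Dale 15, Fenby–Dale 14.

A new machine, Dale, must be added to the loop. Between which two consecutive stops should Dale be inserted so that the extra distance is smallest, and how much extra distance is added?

+16 miles — insert Dale between Vale and Fenby.

Insertion cost between consecutive stops i–j is d(i,Dale) + d(Dale,j) − d(i,j):
  between Maple and Grove: 9 + 27 − 18 = 18
  between Grove and Corby: 27 + 24 − 21 = 30
  between Corby and Juniper: 24 + 19 − 25 = 18
  between Juniper and Vale: 19 + 15 − 8 = 26
  between Vale and Fenby: 15 + 14 − 13 = 16
  between Fenby and Maple: 14 + 9 − 6 = 17
Cheapest insertion is between Vale and Fenby, adding 16.
New total = 91 + 16 = 107.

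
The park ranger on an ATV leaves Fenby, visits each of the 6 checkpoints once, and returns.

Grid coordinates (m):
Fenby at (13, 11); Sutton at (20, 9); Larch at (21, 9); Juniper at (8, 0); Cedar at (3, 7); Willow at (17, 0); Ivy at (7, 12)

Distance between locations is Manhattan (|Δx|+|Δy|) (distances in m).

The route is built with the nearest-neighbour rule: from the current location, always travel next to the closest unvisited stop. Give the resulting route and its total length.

Fenby → [Ivy:7 / Sutton:9 / Larch:10 / Cedar:14 / Willow:15 / Juniper:16] → Ivy (7)
Ivy → [Cedar:9 / Juniper:13 / Sutton:16 / Larch:17 / Willow:22] → Cedar (9)
Cedar → [Juniper:12 / Sutton:19 / Larch:20 / Willow:21] → Juniper (12)
Juniper → [Willow:9 / Sutton:21 / Larch:22] → Willow (9)
Willow → [Sutton:12 / Larch:13] → Sutton (12)
Sutton → [Larch:1] → Larch (1)
Return Larch→Fenby: 10.
Total = 7 + 9 + 12 + 9 + 12 + 1 + 10 = 60.

60 m along Fenby → Ivy → Cedar → Juniper → Willow → Sutton → Larch → Fenby.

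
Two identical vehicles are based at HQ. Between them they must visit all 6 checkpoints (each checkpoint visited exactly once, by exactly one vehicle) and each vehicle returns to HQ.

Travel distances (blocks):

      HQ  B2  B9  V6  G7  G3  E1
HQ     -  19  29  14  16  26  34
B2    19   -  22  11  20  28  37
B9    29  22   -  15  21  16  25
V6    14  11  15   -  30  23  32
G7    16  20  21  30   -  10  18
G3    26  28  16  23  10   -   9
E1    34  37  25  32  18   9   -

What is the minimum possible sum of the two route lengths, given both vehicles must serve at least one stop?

126 blocks — the smallest possible combined total.

Try each way of splitting the stops between the two vehicles (each non-empty) and, for each split, find the best tour for each vehicle:
  {B2} + {B9, V6, G7, G3, E1}: 38 + 88 = 126
  {B9} + {B2, V6, G7, G3, E1}: 58 + 96 = 154
  {B2, B9} + {V6, G7, G3, E1}: 70 + 80 = 150
  {V6} + {B2, B9, G7, G3, E1}: 28 + 100 = 128
  {B2, V6} + {B9, G7, G3, E1}: 44 + 88 = 132
  {B9, V6} + {B2, G7, G3, E1}: 58 + 90 = 148
  … (31 splits in total)
Best: vehicle 1 HQ → B2 → HQ = 38; vehicle 2 HQ → V6 → B9 → G3 → E1 → G7 → HQ = 88; combined 126.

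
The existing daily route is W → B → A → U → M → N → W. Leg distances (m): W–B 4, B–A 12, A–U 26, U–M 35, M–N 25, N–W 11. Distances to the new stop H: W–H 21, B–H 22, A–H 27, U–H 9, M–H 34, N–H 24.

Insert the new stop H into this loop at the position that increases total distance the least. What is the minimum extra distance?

+8 m — insert H between U and M.

Insertion cost between consecutive stops i–j is d(i,H) + d(H,j) − d(i,j):
  between W and B: 21 + 22 − 4 = 39
  between B and A: 22 + 27 − 12 = 37
  between A and U: 27 + 9 − 26 = 10
  between U and M: 9 + 34 − 35 = 8
  between M and N: 34 + 24 − 25 = 33
  between N and W: 24 + 21 − 11 = 34
Cheapest insertion is between U and M, adding 8.
New total = 113 + 8 = 121.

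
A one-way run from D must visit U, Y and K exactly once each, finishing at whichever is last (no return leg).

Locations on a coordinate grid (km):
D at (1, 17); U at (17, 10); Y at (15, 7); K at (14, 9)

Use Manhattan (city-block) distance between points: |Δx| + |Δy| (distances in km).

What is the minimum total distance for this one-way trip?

There are 3! = 6 possible orderings.
D → U → Y → K: 23+5+3 = 31
D → U → K → Y: 23+4+3 = 30
D → Y → U → K: 24+5+4 = 33
D → Y → K → U: 24+3+4 = 31
D → K → U → Y: 21+4+5 = 30
D → K → Y → U: 21+3+5 = 29
The minimum is 29.
One shortest path: D → K → Y → U.

29 km — the minimum one-way total.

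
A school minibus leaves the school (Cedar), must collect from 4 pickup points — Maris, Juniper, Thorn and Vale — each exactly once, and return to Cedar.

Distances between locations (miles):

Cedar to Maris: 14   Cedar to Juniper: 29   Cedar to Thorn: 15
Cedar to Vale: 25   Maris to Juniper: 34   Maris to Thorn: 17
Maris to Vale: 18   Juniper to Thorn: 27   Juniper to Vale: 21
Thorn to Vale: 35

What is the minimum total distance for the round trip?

With 4 stops there are 4!/2 = 12 distinct round trips (a route and its reverse cost the same).
Cedar - Maris - Juniper - Thorn - Vale - Cedar: 14+34+27+35+25 = 135
Cedar - Maris - Juniper - Vale - Thorn - Cedar: 14+34+21+35+15 = 119
Cedar - Maris - Thorn - Juniper - Vale - Cedar: 14+17+27+21+25 = 104
Cedar - Maris - Thorn - Vale - Juniper - Cedar: 14+17+35+21+29 = 116
Cedar - Maris - Vale - Juniper - Thorn - Cedar: 14+18+21+27+15 = 95
Cedar - Maris - Vale - Thorn - Juniper - Cedar: 14+18+35+27+29 = 123
Cedar - Juniper - Maris - Thorn - Vale - Cedar: 29+34+17+35+25 = 140
Cedar - Juniper - Maris - Vale - Thorn - Cedar: 29+34+18+35+15 = 131
Cedar - Juniper - Thorn - Maris - Vale - Cedar: 29+27+17+18+25 = 116
Cedar - Juniper - Vale - Maris - Thorn - Cedar: 29+21+18+17+15 = 100
Cedar - Thorn - Maris - Juniper - Vale - Cedar: 15+17+34+21+25 = 112
Cedar - Thorn - Juniper - Maris - Vale - Cedar: 15+27+34+18+25 = 119
The minimum is 95.
One optimal route: Cedar → Maris → Vale → Juniper → Thorn → Cedar (or its reverse).

Minimum total distance: 95 miles.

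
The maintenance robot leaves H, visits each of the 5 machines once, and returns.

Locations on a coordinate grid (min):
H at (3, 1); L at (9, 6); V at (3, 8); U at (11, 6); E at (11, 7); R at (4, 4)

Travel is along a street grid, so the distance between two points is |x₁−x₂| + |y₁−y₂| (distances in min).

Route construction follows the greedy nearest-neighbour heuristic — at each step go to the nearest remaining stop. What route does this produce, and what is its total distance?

34 min along H → R → V → L → U → E → H.

H → [R:4 / V:7 / L:11 / U:13 / E:14] → R (4)
R → [V:5 / L:7 / U:9 / E:10] → V (5)
V → [L:8 / E:9 / U:10] → L (8)
L → [U:2 / E:3] → U (2)
U → [E:1] → E (1)
Return E→H: 14.
Total = 4 + 5 + 8 + 2 + 1 + 14 = 34.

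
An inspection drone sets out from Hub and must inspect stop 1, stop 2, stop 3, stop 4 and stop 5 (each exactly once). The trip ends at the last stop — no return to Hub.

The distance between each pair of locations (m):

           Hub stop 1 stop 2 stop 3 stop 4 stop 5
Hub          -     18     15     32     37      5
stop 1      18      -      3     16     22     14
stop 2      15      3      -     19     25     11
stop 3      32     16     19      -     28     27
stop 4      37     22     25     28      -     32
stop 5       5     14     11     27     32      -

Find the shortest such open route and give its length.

Shortest open route: 63 m.

There are 5! = 120 possible orderings.
Hub→stop 1→stop 2→stop 3→stop 4→stop 5: 18+3+19+28+32 = 100
Hub→stop 1→stop 2→stop 3→stop 5→stop 4: 18+3+19+27+32 = 99
Hub→stop 1→stop 2→stop 4→stop 3→stop 5: 18+3+25+28+27 = 101
Hub→stop 1→stop 2→stop 4→stop 5→stop 3: 18+3+25+32+27 = 105
Hub→stop 1→stop 2→stop 5→stop 3→stop 4: 18+3+11+27+28 = 87
Hub→stop 1→stop 2→stop 5→stop 4→stop 3: 18+3+11+32+28 = 92
Hub→stop 1→stop 3→stop 2→stop 4→stop 5: 18+16+19+25+32 = 110
Hub→stop 1→stop 3→stop 2→stop 5→stop 4: 18+16+19+11+32 = 96
Hub→stop 1→stop 3→stop 4→stop 2→stop 5: 18+16+28+25+11 = 98
Hub→stop 1→stop 3→stop 4→stop 5→stop 2: 18+16+28+32+11 = 105
Hub→stop 1→stop 3→stop 5→stop 2→stop 4: 18+16+27+11+25 = 97
Hub→stop 1→stop 3→stop 5→stop 4→stop 2: 18+16+27+32+25 = 118
Hub→stop 1→stop 4→stop 2→stop 3→stop 5: 18+22+25+19+27 = 111
Hub→stop 1→stop 4→stop 2→stop 5→stop 3: 18+22+25+11+27 = 103
… (106 more)
Hub→stop 5→stop 2→stop 1→stop 3→stop 4: 5+11+3+16+28 = 63  ← best
The minimum is 63.
One shortest path: Hub → stop 5 → stop 2 → stop 1 → stop 3 → stop 4.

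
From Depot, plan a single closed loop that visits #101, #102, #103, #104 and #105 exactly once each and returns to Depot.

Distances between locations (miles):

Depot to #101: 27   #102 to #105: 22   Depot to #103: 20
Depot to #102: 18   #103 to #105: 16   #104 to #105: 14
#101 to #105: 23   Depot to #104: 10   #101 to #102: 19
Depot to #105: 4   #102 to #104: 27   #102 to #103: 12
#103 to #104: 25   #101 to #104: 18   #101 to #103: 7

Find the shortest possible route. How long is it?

Minimum total distance: 73 miles.

With 5 stops there are 5!/2 = 60 distinct round trips (a route and its reverse cost the same).
Depot-#101-#102-#103-#104-#105-Depot: 27+19+12+25+14+4 = 101
Depot-#101-#102-#103-#105-#104-Depot: 27+19+12+16+14+10 = 98
Depot-#101-#102-#104-#103-#105-Depot: 27+19+27+25+16+4 = 118
Depot-#101-#102-#104-#105-#103-Depot: 27+19+27+14+16+20 = 123
Depot-#101-#102-#105-#103-#104-Depot: 27+19+22+16+25+10 = 119
Depot-#101-#102-#105-#104-#103-Depot: 27+19+22+14+25+20 = 127
Depot-#101-#103-#102-#104-#105-Depot: 27+7+12+27+14+4 = 91
Depot-#101-#103-#102-#105-#104-Depot: 27+7+12+22+14+10 = 92
Depot-#101-#103-#104-#102-#105-Depot: 27+7+25+27+22+4 = 112
Depot-#101-#103-#104-#105-#102-Depot: 27+7+25+14+22+18 = 113
Depot-#101-#103-#105-#102-#104-Depot: 27+7+16+22+27+10 = 109
Depot-#101-#103-#105-#104-#102-Depot: 27+7+16+14+27+18 = 109
Depot-#101-#104-#102-#103-#105-Depot: 27+18+27+12+16+4 = 104
Depot-#101-#104-#102-#105-#103-Depot: 27+18+27+22+16+20 = 130
… (46 more)
Depot-#102-#103-#101-#104-#105-Depot: 18+12+7+18+14+4 = 73  ← best
The minimum is 73.
One optimal route: Depot → #102 → #103 → #101 → #104 → #105 → Depot (or its reverse).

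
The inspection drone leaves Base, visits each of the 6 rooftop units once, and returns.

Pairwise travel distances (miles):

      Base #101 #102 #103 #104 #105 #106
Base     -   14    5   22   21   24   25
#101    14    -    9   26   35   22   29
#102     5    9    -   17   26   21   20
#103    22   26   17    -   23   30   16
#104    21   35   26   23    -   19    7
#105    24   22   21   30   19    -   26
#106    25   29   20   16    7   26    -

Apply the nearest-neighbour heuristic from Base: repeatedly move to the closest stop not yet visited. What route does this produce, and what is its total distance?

100 miles along Base → #102 → #101 → #105 → #104 → #106 → #103 → Base.

Base → [#102:5 / #101:14 / #104:21 / #103:22 / #105:24 / #106:25] → #102 (5)
#102 → [#101:9 / #103:17 / #106:20 / #105:21 / #104:26] → #101 (9)
#101 → [#105:22 / #103:26 / #106:29 / #104:35] → #105 (22)
#105 → [#104:19 / #106:26 / #103:30] → #104 (19)
#104 → [#106:7 / #103:23] → #106 (7)
#106 → [#103:16] → #103 (16)
Return #103→Base: 22.
Total = 5 + 9 + 22 + 19 + 7 + 16 + 22 = 100.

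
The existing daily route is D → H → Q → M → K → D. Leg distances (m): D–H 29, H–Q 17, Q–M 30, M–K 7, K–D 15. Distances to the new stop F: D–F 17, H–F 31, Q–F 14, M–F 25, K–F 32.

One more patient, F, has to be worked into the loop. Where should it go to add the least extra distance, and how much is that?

Insertion cost between consecutive stops i–j is d(i,F) + d(F,j) − d(i,j):
  between D and H: 17 + 31 − 29 = 19
  between H and Q: 31 + 14 − 17 = 28
  between Q and M: 14 + 25 − 30 = 9
  between M and K: 25 + 32 − 7 = 50
  between K and D: 32 + 17 − 15 = 34
Cheapest insertion is between Q and M, adding 9.
New total = 98 + 9 = 107.

Adding 9 m by placing F on the Q–M leg.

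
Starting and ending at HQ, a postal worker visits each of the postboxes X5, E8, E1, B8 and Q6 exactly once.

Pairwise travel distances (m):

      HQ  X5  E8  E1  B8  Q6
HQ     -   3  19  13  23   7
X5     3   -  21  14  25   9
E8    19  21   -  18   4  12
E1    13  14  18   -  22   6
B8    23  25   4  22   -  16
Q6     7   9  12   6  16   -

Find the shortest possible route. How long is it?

There are 60 distinct closed tours to check (reversals are equivalent).
HQ-X5-E8-E1-B8-Q6-HQ: 3+21+18+22+16+7 = 87
HQ-X5-E8-E1-Q6-B8-HQ: 3+21+18+6+16+23 = 87
HQ-X5-E8-B8-E1-Q6-HQ: 3+21+4+22+6+7 = 63
HQ-X5-E8-B8-Q6-E1-HQ: 3+21+4+16+6+13 = 63
HQ-X5-E8-Q6-E1-B8-HQ: 3+21+12+6+22+23 = 87
HQ-X5-E8-Q6-B8-E1-HQ: 3+21+12+16+22+13 = 87
HQ-X5-E1-E8-B8-Q6-HQ: 3+14+18+4+16+7 = 62
HQ-X5-E1-E8-Q6-B8-HQ: 3+14+18+12+16+23 = 86
HQ-X5-E1-B8-E8-Q6-HQ: 3+14+22+4+12+7 = 62
HQ-X5-E1-B8-Q6-E8-HQ: 3+14+22+16+12+19 = 86
HQ-X5-E1-Q6-E8-B8-HQ: 3+14+6+12+4+23 = 62
HQ-X5-E1-Q6-B8-E8-HQ: 3+14+6+16+4+19 = 62
HQ-X5-B8-E8-E1-Q6-HQ: 3+25+4+18+6+7 = 63
HQ-X5-B8-E8-Q6-E1-HQ: 3+25+4+12+6+13 = 63
… (46 more)
The minimum is 62.
One optimal route: HQ → X5 → E1 → E8 → B8 → Q6 → HQ (or its reverse).

Shortest round trip = 62 m.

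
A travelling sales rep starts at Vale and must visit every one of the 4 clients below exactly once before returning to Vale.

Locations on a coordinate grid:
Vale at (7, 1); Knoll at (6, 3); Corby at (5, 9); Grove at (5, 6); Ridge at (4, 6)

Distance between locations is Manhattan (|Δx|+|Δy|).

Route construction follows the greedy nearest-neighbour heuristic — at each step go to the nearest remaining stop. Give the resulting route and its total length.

Vale → [Knoll:3 / Grove:7 / Ridge:8 / Corby:10] → Knoll (3)
Knoll → [Grove:4 / Ridge:5 / Corby:7] → Grove (4)
Grove → [Ridge:1 / Corby:3] → Ridge (1)
Ridge → [Corby:4] → Corby (4)
Return Corby→Vale: 10.
Total = 3 + 4 + 1 + 4 + 10 = 22.

Nearest-neighbour total = 22; route Vale → Knoll → Grove → Ridge → Corby → Vale.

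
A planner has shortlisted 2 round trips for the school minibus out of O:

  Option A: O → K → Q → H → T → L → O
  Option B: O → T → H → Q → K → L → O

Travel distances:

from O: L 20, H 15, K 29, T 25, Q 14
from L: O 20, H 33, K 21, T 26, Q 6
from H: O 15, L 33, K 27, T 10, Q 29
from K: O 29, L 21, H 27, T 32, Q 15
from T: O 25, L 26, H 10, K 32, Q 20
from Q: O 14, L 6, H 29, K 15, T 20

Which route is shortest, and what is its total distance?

120 — Option B is the shortest.

Option A: 29 + 15 + 29 + 10 + 26 + 20 = 129
Option B: 25 + 10 + 29 + 15 + 21 + 20 = 120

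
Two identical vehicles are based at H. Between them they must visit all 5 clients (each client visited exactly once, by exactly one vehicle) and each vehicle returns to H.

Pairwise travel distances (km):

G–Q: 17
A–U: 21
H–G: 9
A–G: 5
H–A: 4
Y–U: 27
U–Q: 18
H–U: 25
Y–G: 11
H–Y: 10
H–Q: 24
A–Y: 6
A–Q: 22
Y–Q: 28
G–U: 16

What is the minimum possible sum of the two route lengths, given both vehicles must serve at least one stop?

87 km — the smallest possible combined total.

Check every non-empty split of the stops between the two vehicles; for each half take its own optimal tour:
  {A} + {Y, G, U, Q}: 8 + 79 = 87
  {Y} + {A, G, U, Q}: 20 + 67 = 87
  {A, Y} + {G, U, Q}: 20 + 67 = 87
  {G} + {A, Y, U, Q}: 18 + 79 = 97
  {A, G} + {Y, U, Q}: 18 + 79 = 97
  {Y, G} + {A, U, Q}: 30 + 67 = 97
  … (15 splits in total)
Best: vehicle 1 H → A → H = 8; vehicle 2 H → Y → G → U → Q → H = 79; combined 87.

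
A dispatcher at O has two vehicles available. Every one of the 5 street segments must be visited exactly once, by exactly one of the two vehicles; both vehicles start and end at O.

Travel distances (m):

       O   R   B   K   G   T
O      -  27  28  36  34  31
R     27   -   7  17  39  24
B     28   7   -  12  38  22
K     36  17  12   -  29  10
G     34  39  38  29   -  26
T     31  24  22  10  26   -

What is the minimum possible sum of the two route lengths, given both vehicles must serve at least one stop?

Minimum combined distance: 155 m.

Try each way of splitting the stops between the two vehicles (each non-empty) and, for each split, find the best tour for each vehicle:
  {R} + {B, K, G, T}: 54 + 110 = 164
  {B} + {R, K, G, T}: 56 + 114 = 170
  {R, B} + {K, G, T}: 62 + 104 = 166
  {K} + {R, B, G, T}: 72 + 116 = 188
  {R, K} + {B, G, T}: 80 + 110 = 190
  {B, K} + {R, G, T}: 76 + 111 = 187
  … (15 splits in total)
  {G} + {R, B, K, T}: 68 + 87 = 155  ← best
Best: vehicle 1 O → G → O = 68; vehicle 2 O → R → B → K → T → O = 87; combined 155.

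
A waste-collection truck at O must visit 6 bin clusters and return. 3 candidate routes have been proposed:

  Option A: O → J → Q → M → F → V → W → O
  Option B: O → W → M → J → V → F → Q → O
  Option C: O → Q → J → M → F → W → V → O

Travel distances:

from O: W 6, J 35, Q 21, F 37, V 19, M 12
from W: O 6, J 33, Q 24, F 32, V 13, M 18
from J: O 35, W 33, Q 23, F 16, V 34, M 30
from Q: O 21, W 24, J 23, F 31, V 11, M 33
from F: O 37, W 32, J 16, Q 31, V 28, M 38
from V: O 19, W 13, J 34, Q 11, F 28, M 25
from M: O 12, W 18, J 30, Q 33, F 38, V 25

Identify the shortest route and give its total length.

168 — Option B is the shortest.

Option A: 35 + 23 + 33 + 38 + 28 + 13 + 6 = 176
Option B: 6 + 18 + 30 + 34 + 28 + 31 + 21 = 168
Option C: 21 + 23 + 30 + 38 + 32 + 13 + 19 = 176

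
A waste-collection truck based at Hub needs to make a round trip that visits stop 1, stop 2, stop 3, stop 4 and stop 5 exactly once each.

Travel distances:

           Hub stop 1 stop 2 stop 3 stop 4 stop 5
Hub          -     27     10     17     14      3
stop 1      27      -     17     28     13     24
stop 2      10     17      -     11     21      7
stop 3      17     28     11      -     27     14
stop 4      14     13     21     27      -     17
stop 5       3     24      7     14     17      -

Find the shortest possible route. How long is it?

Hub - stop 1 - stop 2 - stop 3 - stop 4 - stop 5 - Hub: 27+17+11+27+17+3 = 102
Hub - stop 1 - stop 2 - stop 3 - stop 5 - stop 4 - Hub: 27+17+11+14+17+14 = 100
Hub - stop 1 - stop 2 - stop 4 - stop 3 - stop 5 - Hub: 27+17+21+27+14+3 = 109
Hub - stop 1 - stop 2 - stop 4 - stop 5 - stop 3 - Hub: 27+17+21+17+14+17 = 113
Hub - stop 1 - stop 2 - stop 5 - stop 3 - stop 4 - Hub: 27+17+7+14+27+14 = 106
Hub - stop 1 - stop 2 - stop 5 - stop 4 - stop 3 - Hub: 27+17+7+17+27+17 = 112
Hub - stop 1 - stop 3 - stop 2 - stop 4 - stop 5 - Hub: 27+28+11+21+17+3 = 107
Hub - stop 1 - stop 3 - stop 2 - stop 5 - stop 4 - Hub: 27+28+11+7+17+14 = 104
Hub - stop 1 - stop 3 - stop 4 - stop 2 - stop 5 - Hub: 27+28+27+21+7+3 = 113
Hub - stop 1 - stop 3 - stop 4 - stop 5 - stop 2 - Hub: 27+28+27+17+7+10 = 116
Hub - stop 1 - stop 3 - stop 5 - stop 2 - stop 4 - Hub: 27+28+14+7+21+14 = 111
Hub - stop 1 - stop 3 - stop 5 - stop 4 - stop 2 - Hub: 27+28+14+17+21+10 = 117
Hub - stop 1 - stop 4 - stop 2 - stop 3 - stop 5 - Hub: 27+13+21+11+14+3 = 89
Hub - stop 1 - stop 4 - stop 2 - stop 5 - stop 3 - Hub: 27+13+21+7+14+17 = 99
… (46 more)
Hub - stop 4 - stop 1 - stop 2 - stop 3 - stop 5 - Hub: 14+13+17+11+14+3 = 72  ← best
The minimum is 72.
One optimal route: Hub → stop 4 → stop 1 → stop 2 → stop 3 → stop 5 → Hub (or its reverse).

72 — the shortest possible round trip.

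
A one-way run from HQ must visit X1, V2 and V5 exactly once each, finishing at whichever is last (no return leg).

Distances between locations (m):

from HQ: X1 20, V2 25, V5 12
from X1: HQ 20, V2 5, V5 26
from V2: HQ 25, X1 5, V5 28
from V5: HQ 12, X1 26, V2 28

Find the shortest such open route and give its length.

There are 3! = 6 possible orderings.
HQ → X1 → V2 → V5: 20+5+28 = 53
HQ → X1 → V5 → V2: 20+26+28 = 74
HQ → V2 → X1 → V5: 25+5+26 = 56
HQ → V2 → V5 → X1: 25+28+26 = 79
HQ → V5 → X1 → V2: 12+26+5 = 43
HQ → V5 → V2 → X1: 12+28+5 = 45
The minimum is 43.
One shortest path: HQ → V5 → X1 → V2.

Shortest open route: 43 m.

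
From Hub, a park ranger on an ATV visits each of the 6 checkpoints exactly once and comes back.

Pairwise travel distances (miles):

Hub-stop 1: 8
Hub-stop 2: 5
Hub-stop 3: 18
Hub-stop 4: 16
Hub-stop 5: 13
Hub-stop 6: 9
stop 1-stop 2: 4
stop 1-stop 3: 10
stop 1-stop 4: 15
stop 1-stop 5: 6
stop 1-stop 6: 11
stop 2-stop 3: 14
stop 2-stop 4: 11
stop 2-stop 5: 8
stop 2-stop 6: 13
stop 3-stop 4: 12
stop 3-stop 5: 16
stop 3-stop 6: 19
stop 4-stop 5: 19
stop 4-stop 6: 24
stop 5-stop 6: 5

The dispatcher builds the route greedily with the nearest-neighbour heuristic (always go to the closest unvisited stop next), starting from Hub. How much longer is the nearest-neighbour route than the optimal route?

Excess over optimum: 9 miles.

From Hub: stop 2=5, stop 1=8, stop 6=9, stop 5=13, stop 4=16, stop 3=18 → choose stop 2 (5).
From stop 2: stop 1=4, stop 5=8, stop 4=11, stop 6=13, stop 3=14 → choose stop 1 (4).
From stop 1: stop 5=6, stop 3=10, stop 6=11, stop 4=15 → choose stop 5 (6).
From stop 5: stop 6=5, stop 3=16, stop 4=19 → choose stop 6 (5).
From stop 6: stop 3=19, stop 4=24 → choose stop 3 (19).
From stop 3: stop 4=12 → choose stop 4 (12).
NN route Hub → stop 2 → stop 1 → stop 5 → stop 6 → stop 3 → stop 4 → Hub costs 67.
Optimal: Hub → stop 2 → stop 4 → stop 3 → stop 1 → stop 5 → stop 6 → Hub costs 58 (by enumerating all 360 distinct tours).
Excess = 67 − 58 = 9.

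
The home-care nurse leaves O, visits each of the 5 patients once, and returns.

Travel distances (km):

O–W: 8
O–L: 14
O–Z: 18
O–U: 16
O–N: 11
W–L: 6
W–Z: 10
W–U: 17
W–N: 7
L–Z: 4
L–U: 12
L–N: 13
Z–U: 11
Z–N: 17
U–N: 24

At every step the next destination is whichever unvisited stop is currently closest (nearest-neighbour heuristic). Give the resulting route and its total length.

From O: distances to unvisited — W=8, N=11, L=14, U=16, Z=18. Nearest is W (8).
From W: distances to unvisited — L=6, N=7, Z=10, U=17. Nearest is L (6).
From L: distances to unvisited — Z=4, U=12, N=13. Nearest is Z (4).
From Z: distances to unvisited — U=11, N=17. Nearest is U (11).
From U: distances to unvisited — N=24. Nearest is N (24).
Return N→O: 11.
Total = 8 + 6 + 4 + 11 + 24 + 11 = 64.

64 km along O → W → L → Z → U → N → O.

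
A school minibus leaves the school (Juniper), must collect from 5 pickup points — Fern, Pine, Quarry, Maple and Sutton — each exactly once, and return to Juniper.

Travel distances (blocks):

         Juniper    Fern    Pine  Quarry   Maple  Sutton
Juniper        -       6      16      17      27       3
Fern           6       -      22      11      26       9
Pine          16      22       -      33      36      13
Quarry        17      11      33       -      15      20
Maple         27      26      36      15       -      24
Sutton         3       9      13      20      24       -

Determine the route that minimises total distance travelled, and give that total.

84 blocks — the shortest possible round trip.

With 5 stops there are 5!/2 = 60 distinct round trips (a route and its reverse cost the same).
Juniper→Fern→Pine→Quarry→Maple→Sutton→Juniper: 6+22+33+15+24+3 = 103
Juniper→Fern→Pine→Quarry→Sutton→Maple→Juniper: 6+22+33+20+24+27 = 132
Juniper→Fern→Pine→Maple→Quarry→Sutton→Juniper: 6+22+36+15+20+3 = 102
Juniper→Fern→Pine→Maple→Sutton→Quarry→Juniper: 6+22+36+24+20+17 = 125
Juniper→Fern→Pine→Sutton→Quarry→Maple→Juniper: 6+22+13+20+15+27 = 103
Juniper→Fern→Pine→Sutton→Maple→Quarry→Juniper: 6+22+13+24+15+17 = 97
Juniper→Fern→Quarry→Pine→Maple→Sutton→Juniper: 6+11+33+36+24+3 = 113
Juniper→Fern→Quarry→Pine→Sutton→Maple→Juniper: 6+11+33+13+24+27 = 114
Juniper→Fern→Quarry→Maple→Pine→Sutton→Juniper: 6+11+15+36+13+3 = 84
Juniper→Fern→Quarry→Maple→Sutton→Pine→Juniper: 6+11+15+24+13+16 = 85
Juniper→Fern→Quarry→Sutton→Pine→Maple→Juniper: 6+11+20+13+36+27 = 113
Juniper→Fern→Quarry→Sutton→Maple→Pine→Juniper: 6+11+20+24+36+16 = 113
Juniper→Fern→Maple→Pine→Quarry→Sutton→Juniper: 6+26+36+33+20+3 = 124
Juniper→Fern→Maple→Pine→Sutton→Quarry→Juniper: 6+26+36+13+20+17 = 118
… (46 more)
The minimum is 84.
One optimal route: Juniper → Fern → Quarry → Maple → Pine → Sutton → Juniper (or its reverse).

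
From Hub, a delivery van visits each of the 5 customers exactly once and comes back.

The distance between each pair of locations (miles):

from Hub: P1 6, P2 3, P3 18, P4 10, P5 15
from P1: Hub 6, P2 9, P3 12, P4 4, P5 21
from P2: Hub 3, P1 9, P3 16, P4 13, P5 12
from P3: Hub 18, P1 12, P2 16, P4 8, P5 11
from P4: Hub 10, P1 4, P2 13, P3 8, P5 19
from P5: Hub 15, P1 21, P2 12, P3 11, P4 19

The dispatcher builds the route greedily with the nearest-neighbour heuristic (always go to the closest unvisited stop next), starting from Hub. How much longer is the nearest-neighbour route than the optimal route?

From Hub: P2=3, P1=6, P4=10, P5=15, P3=18 → choose P2 (3).
From P2: P1=9, P5=12, P4=13, P3=16 → choose P1 (9).
From P1: P4=4, P3=12, P5=21 → choose P4 (4).
From P4: P3=8, P5=19 → choose P3 (8).
From P3: P5=11 → choose P5 (11).
NN route Hub → P2 → P1 → P4 → P3 → P5 → Hub costs 50.
Optimal: Hub → P1 → P4 → P3 → P5 → P2 → Hub costs 44 (by enumerating all 60 distinct tours).
Excess = 50 − 44 = 6.

Excess over optimum: 6 miles.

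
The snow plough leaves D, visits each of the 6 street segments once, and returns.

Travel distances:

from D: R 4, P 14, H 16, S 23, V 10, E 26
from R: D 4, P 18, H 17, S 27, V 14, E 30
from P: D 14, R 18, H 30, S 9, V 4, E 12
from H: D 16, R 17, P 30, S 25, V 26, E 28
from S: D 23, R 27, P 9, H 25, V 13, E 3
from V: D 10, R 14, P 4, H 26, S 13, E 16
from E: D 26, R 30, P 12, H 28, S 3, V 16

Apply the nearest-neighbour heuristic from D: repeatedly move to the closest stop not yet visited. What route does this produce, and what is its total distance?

From D: distances to unvisited — R=4, V=10, P=14, H=16, S=23, E=26. Nearest is R (4).
From R: distances to unvisited — V=14, H=17, P=18, S=27, E=30. Nearest is V (14).
From V: distances to unvisited — P=4, S=13, E=16, H=26. Nearest is P (4).
From P: distances to unvisited — S=9, E=12, H=30. Nearest is S (9).
From S: distances to unvisited — E=3, H=25. Nearest is E (3).
From E: distances to unvisited — H=28. Nearest is H (28).
Return H→D: 16.
Total = 4 + 14 + 4 + 9 + 3 + 28 + 16 = 78.

Total distance 78 via the nearest-neighbour route D → R → V → P → S → E → H → D.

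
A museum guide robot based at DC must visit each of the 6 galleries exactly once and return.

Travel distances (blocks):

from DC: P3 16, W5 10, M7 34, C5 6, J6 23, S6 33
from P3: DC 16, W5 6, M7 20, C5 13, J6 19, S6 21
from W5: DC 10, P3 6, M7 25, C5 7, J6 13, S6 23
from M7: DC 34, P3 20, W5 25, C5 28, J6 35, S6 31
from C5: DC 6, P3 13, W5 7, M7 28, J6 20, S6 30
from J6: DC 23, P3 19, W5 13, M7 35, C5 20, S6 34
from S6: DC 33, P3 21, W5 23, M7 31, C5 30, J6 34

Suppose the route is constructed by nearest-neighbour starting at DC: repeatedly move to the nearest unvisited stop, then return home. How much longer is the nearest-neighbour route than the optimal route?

From DC: C5=6, W5=10, P3=16, J6=23, S6=33, M7=34 → choose C5 (6).
From C5: W5=7, P3=13, J6=20, M7=28, S6=30 → choose W5 (7).
From W5: P3=6, J6=13, S6=23, M7=25 → choose P3 (6).
From P3: J6=19, M7=20, S6=21 → choose J6 (19).
From J6: S6=34, M7=35 → choose S6 (34).
From S6: M7=31 → choose M7 (31).
NN route DC → C5 → W5 → P3 → J6 → S6 → M7 → DC costs 137.
Optimal: DC → P3 → M7 → S6 → J6 → W5 → C5 → DC costs 127 (by enumerating all 360 distinct tours).
Excess = 137 − 127 = 10.

10 blocks longer than the optimal tour.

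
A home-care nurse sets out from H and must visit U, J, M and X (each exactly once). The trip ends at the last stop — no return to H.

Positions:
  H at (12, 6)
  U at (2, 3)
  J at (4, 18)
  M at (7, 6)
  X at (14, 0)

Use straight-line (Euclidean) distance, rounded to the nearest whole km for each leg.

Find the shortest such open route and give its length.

Minimum one-way distance = 36 km.

There are 4! = 24 possible orderings.
H - U - J - M - X: 10+15+12+9 = 46
H - U - J - X - M: 10+15+21+9 = 55
H - U - M - J - X: 10+6+12+21 = 49
H - U - M - X - J: 10+6+9+21 = 46
H - U - X - J - M: 10+12+21+12 = 55
H - U - X - M - J: 10+12+9+12 = 43
H - J - U - M - X: 14+15+6+9 = 44
H - J - U - X - M: 14+15+12+9 = 50
H - J - M - U - X: 14+12+6+12 = 44
H - J - M - X - U: 14+12+9+12 = 47
H - J - X - U - M: 14+21+12+6 = 53
H - J - X - M - U: 14+21+9+6 = 50
H - M - U - J - X: 5+6+15+21 = 47
H - M - U - X - J: 5+6+12+21 = 44
… (10 more)
H - X - U - M - J: 6+12+6+12 = 36  ← best
The minimum is 36.
One shortest path: H → X → U → M → J.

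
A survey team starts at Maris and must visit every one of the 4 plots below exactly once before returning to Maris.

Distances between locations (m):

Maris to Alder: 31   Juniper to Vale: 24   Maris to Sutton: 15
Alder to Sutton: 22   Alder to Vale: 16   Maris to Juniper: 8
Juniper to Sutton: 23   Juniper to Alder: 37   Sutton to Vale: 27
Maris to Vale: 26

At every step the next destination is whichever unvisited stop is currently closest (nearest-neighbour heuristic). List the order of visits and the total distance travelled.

From Maris: distances to unvisited — Juniper=8, Sutton=15, Vale=26, Alder=31. Nearest is Juniper (8).
From Juniper: distances to unvisited — Sutton=23, Vale=24, Alder=37. Nearest is Sutton (23).
From Sutton: distances to unvisited — Alder=22, Vale=27. Nearest is Alder (22).
From Alder: distances to unvisited — Vale=16. Nearest is Vale (16).
Return Vale→Maris: 26.
Total = 8 + 23 + 22 + 16 + 26 = 95.

Nearest-neighbour total = 95 m; route Maris → Juniper → Sutton → Alder → Vale → Maris.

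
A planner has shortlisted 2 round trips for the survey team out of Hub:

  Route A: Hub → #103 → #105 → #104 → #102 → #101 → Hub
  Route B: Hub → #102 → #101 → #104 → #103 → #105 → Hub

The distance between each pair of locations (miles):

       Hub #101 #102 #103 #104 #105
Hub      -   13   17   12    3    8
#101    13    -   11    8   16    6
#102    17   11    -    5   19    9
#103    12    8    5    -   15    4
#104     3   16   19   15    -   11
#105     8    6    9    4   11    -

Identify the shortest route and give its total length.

70 miles — Route A is the shortest.

Route A: 12 + 4 + 11 + 19 + 11 + 13 = 70
Route B: 17 + 11 + 16 + 15 + 4 + 8 = 71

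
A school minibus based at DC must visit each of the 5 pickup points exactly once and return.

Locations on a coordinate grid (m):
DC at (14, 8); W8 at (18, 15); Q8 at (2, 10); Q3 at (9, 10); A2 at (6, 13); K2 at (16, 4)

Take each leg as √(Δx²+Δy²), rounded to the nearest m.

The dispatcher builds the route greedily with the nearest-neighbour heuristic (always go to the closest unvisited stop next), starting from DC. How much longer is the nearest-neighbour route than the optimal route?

From DC: K2=4, Q3=5, W8=8, A2=9, Q8=12 → choose K2 (4).
From K2: Q3=9, W8=11, A2=13, Q8=15 → choose Q3 (9).
From Q3: A2=4, Q8=7, W8=10 → choose A2 (4).
From A2: Q8=5, W8=12 → choose Q8 (5).
From Q8: W8=17 → choose W8 (17).
NN route DC → K2 → Q3 → A2 → Q8 → W8 → DC costs 47.
Optimal: DC → Q3 → Q8 → A2 → W8 → K2 → DC costs 44 (by enumerating all 60 distinct tours).
Excess = 47 − 44 = 3.

3 m longer than the optimal tour.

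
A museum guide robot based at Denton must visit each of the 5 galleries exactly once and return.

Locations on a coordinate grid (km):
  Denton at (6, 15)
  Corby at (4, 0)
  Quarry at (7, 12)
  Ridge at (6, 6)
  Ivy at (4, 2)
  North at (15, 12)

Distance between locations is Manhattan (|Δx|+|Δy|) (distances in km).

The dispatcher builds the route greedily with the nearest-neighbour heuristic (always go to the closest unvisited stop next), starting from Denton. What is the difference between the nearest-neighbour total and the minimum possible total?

Denton: Quarry=4, Ridge=9, North=12, Ivy=15, Corby=17 ⇒ Quarry
Quarry: Ridge=7, North=8, Ivy=13, Corby=15 ⇒ Ridge
Ridge: Ivy=6, Corby=8, North=15 ⇒ Ivy
Ivy: Corby=2, North=21 ⇒ Corby
Corby: North=23 ⇒ North
NN route Denton → Quarry → Ridge → Ivy → Corby → North → Denton costs 54.
Optimal: Denton → Corby → Ivy → Ridge → Quarry → North → Denton costs 52 (by enumerating all 60 distinct tours).
Excess = 54 − 52 = 2.

2 km longer than the optimal tour.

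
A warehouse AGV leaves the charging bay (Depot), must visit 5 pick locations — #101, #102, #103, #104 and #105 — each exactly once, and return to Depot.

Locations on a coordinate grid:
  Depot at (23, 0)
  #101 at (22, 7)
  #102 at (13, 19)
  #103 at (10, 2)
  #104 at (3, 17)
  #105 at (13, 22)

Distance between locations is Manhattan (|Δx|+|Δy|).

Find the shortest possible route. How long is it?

Depot→#101→#102→#103→#104→#105→Depot: 8+21+20+22+15+32 = 118
Depot→#101→#102→#103→#105→#104→Depot: 8+21+20+23+15+37 = 124
Depot→#101→#102→#104→#103→#105→Depot: 8+21+12+22+23+32 = 118
Depot→#101→#102→#104→#105→#103→Depot: 8+21+12+15+23+15 = 94
Depot→#101→#102→#105→#103→#104→Depot: 8+21+3+23+22+37 = 114
Depot→#101→#102→#105→#104→#103→Depot: 8+21+3+15+22+15 = 84
Depot→#101→#103→#102→#104→#105→Depot: 8+17+20+12+15+32 = 104
Depot→#101→#103→#102→#105→#104→Depot: 8+17+20+3+15+37 = 100
Depot→#101→#103→#104→#102→#105→Depot: 8+17+22+12+3+32 = 94
Depot→#101→#103→#104→#105→#102→Depot: 8+17+22+15+3+29 = 94
Depot→#101→#103→#105→#102→#104→Depot: 8+17+23+3+12+37 = 100
Depot→#101→#103→#105→#104→#102→Depot: 8+17+23+15+12+29 = 104
Depot→#101→#104→#102→#103→#105→Depot: 8+29+12+20+23+32 = 124
Depot→#101→#104→#102→#105→#103→Depot: 8+29+12+3+23+15 = 90
… (46 more)
The minimum is 84.
One optimal route: Depot → #101 → #102 → #105 → #104 → #103 → Depot (or its reverse).

84 — the shortest possible round trip.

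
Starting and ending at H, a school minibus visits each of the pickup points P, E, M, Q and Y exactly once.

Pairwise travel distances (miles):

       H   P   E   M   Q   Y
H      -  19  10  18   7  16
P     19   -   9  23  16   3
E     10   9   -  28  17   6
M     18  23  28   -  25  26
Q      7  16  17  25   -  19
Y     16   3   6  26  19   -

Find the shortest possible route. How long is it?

With 5 stops there are 5!/2 = 60 distinct round trips (a route and its reverse cost the same).
H-P-E-M-Q-Y-H: 19+9+28+25+19+16 = 116
H-P-E-M-Y-Q-H: 19+9+28+26+19+7 = 108
H-P-E-Q-M-Y-H: 19+9+17+25+26+16 = 112
H-P-E-Q-Y-M-H: 19+9+17+19+26+18 = 108
H-P-E-Y-M-Q-H: 19+9+6+26+25+7 = 92
H-P-E-Y-Q-M-H: 19+9+6+19+25+18 = 96
H-P-M-E-Q-Y-H: 19+23+28+17+19+16 = 122
H-P-M-E-Y-Q-H: 19+23+28+6+19+7 = 102
H-P-M-Q-E-Y-H: 19+23+25+17+6+16 = 106
H-P-M-Q-Y-E-H: 19+23+25+19+6+10 = 102
H-P-M-Y-E-Q-H: 19+23+26+6+17+7 = 98
H-P-M-Y-Q-E-H: 19+23+26+19+17+10 = 114
H-P-Q-E-M-Y-H: 19+16+17+28+26+16 = 122
H-P-Q-E-Y-M-H: 19+16+17+6+26+18 = 102
… (46 more)
H-E-Y-P-M-Q-H: 10+6+3+23+25+7 = 74  ← best
The minimum is 74.
One optimal route: H → E → Y → P → M → Q → H (or its reverse).

Shortest round trip = 74 miles.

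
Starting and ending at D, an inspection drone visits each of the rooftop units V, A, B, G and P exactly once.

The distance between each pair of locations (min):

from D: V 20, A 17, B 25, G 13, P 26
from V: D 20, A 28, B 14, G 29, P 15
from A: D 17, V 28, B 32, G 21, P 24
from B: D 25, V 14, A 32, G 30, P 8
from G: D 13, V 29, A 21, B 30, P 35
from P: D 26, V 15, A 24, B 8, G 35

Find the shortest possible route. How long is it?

100 min — the shortest possible round trip.

D → V → A → B → G → P → D: 20+28+32+30+35+26 = 171
D → V → A → B → P → G → D: 20+28+32+8+35+13 = 136
D → V → A → G → B → P → D: 20+28+21+30+8+26 = 133
D → V → A → G → P → B → D: 20+28+21+35+8+25 = 137
D → V → A → P → B → G → D: 20+28+24+8+30+13 = 123
D → V → A → P → G → B → D: 20+28+24+35+30+25 = 162
D → V → B → A → G → P → D: 20+14+32+21+35+26 = 148
D → V → B → A → P → G → D: 20+14+32+24+35+13 = 138
D → V → B → G → A → P → D: 20+14+30+21+24+26 = 135
D → V → B → G → P → A → D: 20+14+30+35+24+17 = 140
D → V → B → P → A → G → D: 20+14+8+24+21+13 = 100
D → V → B → P → G → A → D: 20+14+8+35+21+17 = 115
D → V → G → A → B → P → D: 20+29+21+32+8+26 = 136
D → V → G → A → P → B → D: 20+29+21+24+8+25 = 127
… (46 more)
The minimum is 100.
One optimal route: D → V → B → P → A → G → D (or its reverse).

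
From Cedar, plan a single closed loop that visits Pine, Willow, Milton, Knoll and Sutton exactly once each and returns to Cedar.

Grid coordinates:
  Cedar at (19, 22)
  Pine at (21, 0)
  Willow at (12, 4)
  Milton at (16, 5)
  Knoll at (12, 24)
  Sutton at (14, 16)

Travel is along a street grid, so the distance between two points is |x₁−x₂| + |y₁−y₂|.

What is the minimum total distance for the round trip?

72 — the shortest possible round trip.

Cedar → Pine → Willow → Milton → Knoll → Sutton → Cedar: 24+13+5+23+10+11 = 86
Cedar → Pine → Willow → Milton → Sutton → Knoll → Cedar: 24+13+5+13+10+9 = 74
Cedar → Pine → Willow → Knoll → Milton → Sutton → Cedar: 24+13+20+23+13+11 = 104
Cedar → Pine → Willow → Knoll → Sutton → Milton → Cedar: 24+13+20+10+13+20 = 100
Cedar → Pine → Willow → Sutton → Milton → Knoll → Cedar: 24+13+14+13+23+9 = 96
Cedar → Pine → Willow → Sutton → Knoll → Milton → Cedar: 24+13+14+10+23+20 = 104
Cedar → Pine → Milton → Willow → Knoll → Sutton → Cedar: 24+10+5+20+10+11 = 80
Cedar → Pine → Milton → Willow → Sutton → Knoll → Cedar: 24+10+5+14+10+9 = 72
Cedar → Pine → Milton → Knoll → Willow → Sutton → Cedar: 24+10+23+20+14+11 = 102
Cedar → Pine → Milton → Knoll → Sutton → Willow → Cedar: 24+10+23+10+14+25 = 106
Cedar → Pine → Milton → Sutton → Willow → Knoll → Cedar: 24+10+13+14+20+9 = 90
Cedar → Pine → Milton → Sutton → Knoll → Willow → Cedar: 24+10+13+10+20+25 = 102
Cedar → Pine → Knoll → Willow → Milton → Sutton → Cedar: 24+33+20+5+13+11 = 106
Cedar → Pine → Knoll → Willow → Sutton → Milton → Cedar: 24+33+20+14+13+20 = 124
… (46 more)
The minimum is 72.
One optimal route: Cedar → Pine → Milton → Willow → Sutton → Knoll → Cedar (or its reverse).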